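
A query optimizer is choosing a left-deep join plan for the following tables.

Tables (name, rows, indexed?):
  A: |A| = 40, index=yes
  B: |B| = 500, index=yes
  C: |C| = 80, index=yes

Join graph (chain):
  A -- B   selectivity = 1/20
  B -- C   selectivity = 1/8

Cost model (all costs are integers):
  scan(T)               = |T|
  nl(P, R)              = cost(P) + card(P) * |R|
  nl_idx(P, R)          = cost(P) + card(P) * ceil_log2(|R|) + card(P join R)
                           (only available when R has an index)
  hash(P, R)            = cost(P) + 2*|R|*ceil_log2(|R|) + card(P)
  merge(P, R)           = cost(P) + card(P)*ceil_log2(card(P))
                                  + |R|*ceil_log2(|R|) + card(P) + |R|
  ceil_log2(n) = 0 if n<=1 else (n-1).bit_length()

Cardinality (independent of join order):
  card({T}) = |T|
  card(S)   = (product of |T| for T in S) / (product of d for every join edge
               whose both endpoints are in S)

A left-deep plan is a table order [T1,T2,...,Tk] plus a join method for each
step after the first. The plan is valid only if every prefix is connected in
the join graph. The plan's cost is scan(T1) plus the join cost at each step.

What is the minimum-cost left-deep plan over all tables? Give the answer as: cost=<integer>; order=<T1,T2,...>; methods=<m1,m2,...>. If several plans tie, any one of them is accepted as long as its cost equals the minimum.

Selinger DP (subsets sized 1..n):
  {A}: scan cost=40, card=40
  {B}: scan cost=500, card=500
  {C}: scan cost=80, card=80
  {AB}: card=1000; try (B,nl_idx)→1400, (A,hash)→1480, (A,nl_idx)→4500, (B,merge)→5320, (A,merge)→5780, (B,hash)→9080 …(+2); best=1400 via (B,nl_idx)
  {BC}: card=5000; try (C,hash)→2120, (B,merge)→5720, (B,nl_idx)→5800, (C,merge)→6140, (C,nl_idx)→9000, (B,hash)→9160 …(+2); best=2120 via (C,hash)
  {ABC}: card=10000; try (C,hash)→3520, (A,hash)→7600, (C,merge)→13040, (C,nl_idx)→18400, (A,nl_idx)→42120, (A,merge)→72400 …(+2); best=3520 via (C,hash)

cost=3520; order=A,B,C; methods=nl_idx,hash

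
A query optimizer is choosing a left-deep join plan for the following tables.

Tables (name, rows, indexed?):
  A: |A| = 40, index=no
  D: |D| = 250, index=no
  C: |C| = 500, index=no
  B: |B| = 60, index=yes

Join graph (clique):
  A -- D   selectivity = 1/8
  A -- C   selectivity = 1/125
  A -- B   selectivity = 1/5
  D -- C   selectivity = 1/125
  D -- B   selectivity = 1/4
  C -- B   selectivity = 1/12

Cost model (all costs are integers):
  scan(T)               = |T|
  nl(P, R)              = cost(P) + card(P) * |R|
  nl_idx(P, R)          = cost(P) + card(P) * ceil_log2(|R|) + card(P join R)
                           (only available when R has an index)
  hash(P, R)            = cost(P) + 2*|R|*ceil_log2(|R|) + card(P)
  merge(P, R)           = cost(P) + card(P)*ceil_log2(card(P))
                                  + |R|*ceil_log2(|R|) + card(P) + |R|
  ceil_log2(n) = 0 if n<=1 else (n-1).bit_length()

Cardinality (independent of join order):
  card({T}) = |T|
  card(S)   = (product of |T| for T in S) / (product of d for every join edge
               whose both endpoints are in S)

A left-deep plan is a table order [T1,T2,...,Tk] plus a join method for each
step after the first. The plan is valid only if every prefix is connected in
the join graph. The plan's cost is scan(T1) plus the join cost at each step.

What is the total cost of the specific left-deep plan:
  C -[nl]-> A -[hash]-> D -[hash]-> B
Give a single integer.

step 1: scan C: cost=500, card=500
step 2: join A via nl
    card(P join A) = 500*40/(125) = 160
    cost = 500 + 500*40 = 20500
step 3: join D via hash
    card(P join D) = 160*250/(8*125) = 40
    cost = 20500 + 2*250*8 + 160 = 24660
step 4: join B via hash
    card(P join B) = 40*60/(5*4*12) = 10
    cost = 24660 + 2*60*6 + 40 = 25420

25420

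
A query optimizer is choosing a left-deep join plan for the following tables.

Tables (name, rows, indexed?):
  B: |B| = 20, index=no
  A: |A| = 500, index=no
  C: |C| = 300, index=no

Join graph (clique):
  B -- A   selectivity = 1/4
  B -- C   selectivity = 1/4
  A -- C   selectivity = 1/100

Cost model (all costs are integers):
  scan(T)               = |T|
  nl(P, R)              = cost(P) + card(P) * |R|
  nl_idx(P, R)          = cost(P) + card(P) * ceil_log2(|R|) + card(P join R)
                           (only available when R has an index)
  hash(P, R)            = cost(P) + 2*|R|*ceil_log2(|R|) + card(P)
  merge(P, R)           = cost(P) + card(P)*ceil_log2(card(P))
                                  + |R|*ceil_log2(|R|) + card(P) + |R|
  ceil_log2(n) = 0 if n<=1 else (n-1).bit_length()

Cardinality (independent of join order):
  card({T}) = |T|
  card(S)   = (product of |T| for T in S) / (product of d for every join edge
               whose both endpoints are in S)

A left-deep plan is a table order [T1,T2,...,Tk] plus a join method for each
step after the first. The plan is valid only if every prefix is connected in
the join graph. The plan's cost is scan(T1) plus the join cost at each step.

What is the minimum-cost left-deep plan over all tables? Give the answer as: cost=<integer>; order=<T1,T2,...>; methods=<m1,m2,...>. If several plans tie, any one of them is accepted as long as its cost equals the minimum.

Selinger DP (subsets sized 1..n):
  {B}: scan cost=20, card=20
  {A}: scan cost=500, card=500
  {C}: scan cost=300, card=300
  {AB}: card=2500; try (B,hash)→1200, (A,merge)→5140, (B,merge)→5620, (A,hash)→9040, (A,nl)→10020, (B,nl)→10500; best=1200 via (B,hash)
  {BC}: card=1500; try (B,hash)→800, (C,merge)→3140, (B,merge)→3420, (C,hash)→5440, (C,nl)→6020, (B,nl)→6300; best=800 via (B,hash)
  {AC}: card=1500; try (C,hash)→6400, (A,merge)→8300, (C,merge)→8500, (A,hash)→9600, (A,nl)→150300, (C,nl)→150500; best=6400 via (C,hash)
  {ABC}: card=1875; try (B,hash)→8100, (C,hash)→9100, (A,hash)→11300, (A,merge)→23800, (B,merge)→24520, (B,nl)→36400 …(+3); best=8100 via (B,hash)

cost=8100; order=A,C,B; methods=hash,hash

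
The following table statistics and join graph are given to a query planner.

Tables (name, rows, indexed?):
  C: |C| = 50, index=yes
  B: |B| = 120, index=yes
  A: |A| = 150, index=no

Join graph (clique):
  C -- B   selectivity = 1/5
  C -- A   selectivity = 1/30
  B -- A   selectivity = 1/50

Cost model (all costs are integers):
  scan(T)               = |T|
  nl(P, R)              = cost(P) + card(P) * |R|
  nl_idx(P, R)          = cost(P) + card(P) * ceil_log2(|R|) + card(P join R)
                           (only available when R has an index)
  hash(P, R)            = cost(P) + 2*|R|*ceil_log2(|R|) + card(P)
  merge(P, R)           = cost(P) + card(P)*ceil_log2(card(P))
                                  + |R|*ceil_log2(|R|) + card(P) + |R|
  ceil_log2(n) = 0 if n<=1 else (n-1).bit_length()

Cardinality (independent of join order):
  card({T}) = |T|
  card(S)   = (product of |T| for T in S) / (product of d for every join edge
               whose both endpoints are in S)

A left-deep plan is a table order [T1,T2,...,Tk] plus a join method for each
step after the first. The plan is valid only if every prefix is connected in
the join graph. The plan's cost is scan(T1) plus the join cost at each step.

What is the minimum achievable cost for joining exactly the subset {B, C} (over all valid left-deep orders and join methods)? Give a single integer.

840

Selinger DP over subsets of {B,C}:
  {C}: scan cost=50, card=50
  {B}: scan cost=120, card=120
  {BC}: card=1200; try (C,hash)→840, (B,merge)→1360, (C,merge)→1430, (B,nl_idx)→1600, (B,hash)→1780, (C,nl_idx)→2040 …(+2); best=840 via (C,hash)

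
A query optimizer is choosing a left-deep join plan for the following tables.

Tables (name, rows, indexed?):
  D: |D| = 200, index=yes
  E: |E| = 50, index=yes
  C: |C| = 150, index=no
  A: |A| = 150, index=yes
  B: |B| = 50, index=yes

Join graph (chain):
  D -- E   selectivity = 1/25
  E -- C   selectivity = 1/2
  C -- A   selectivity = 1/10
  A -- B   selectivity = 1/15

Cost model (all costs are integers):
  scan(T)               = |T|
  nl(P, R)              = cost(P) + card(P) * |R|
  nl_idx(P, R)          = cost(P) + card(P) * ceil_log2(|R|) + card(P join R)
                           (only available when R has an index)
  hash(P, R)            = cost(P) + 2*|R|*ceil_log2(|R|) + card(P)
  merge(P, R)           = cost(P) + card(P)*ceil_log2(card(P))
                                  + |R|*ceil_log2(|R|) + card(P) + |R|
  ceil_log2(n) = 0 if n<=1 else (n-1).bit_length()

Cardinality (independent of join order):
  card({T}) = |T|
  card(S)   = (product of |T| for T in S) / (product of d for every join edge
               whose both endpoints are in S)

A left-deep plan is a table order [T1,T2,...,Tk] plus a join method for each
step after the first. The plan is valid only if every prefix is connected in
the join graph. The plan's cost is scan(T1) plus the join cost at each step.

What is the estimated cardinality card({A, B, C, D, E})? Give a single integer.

1500000

Tables in S: A(150), B(50), C(150), D(200), E(50)
Edges inside S: D-E(d=25), E-C(d=2), C-A(d=10), A-B(d=15)
numerator = 150 * 50 * 150 * 200 * 50 = 11250000000
denominator = 25 * 2 * 10 * 15 = 7500
card(S) = 11250000000 / 7500 = 1500000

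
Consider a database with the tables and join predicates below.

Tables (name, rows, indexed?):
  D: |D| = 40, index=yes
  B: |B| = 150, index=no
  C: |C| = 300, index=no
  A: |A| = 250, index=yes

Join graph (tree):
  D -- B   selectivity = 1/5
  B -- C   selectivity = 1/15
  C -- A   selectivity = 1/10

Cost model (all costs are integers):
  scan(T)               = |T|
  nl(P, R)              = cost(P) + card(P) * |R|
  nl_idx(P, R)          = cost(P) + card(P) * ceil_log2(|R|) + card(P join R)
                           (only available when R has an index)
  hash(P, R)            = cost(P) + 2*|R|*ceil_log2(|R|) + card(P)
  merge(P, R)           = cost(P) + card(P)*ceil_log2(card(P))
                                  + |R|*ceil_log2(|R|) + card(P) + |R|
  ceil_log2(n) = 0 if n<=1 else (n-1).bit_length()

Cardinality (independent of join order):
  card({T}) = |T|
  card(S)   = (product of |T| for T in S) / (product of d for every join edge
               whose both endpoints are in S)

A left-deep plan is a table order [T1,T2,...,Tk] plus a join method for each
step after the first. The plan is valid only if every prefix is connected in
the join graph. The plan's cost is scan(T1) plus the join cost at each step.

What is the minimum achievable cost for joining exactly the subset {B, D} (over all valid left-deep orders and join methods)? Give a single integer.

Selinger DP over subsets of {B,D}:
  {D}: scan cost=40, card=40
  {B}: scan cost=150, card=150
  {BD}: card=1200; try (D,hash)→780, (B,merge)→1670, (D,merge)→1780, (D,nl_idx)→2250, (B,hash)→2480, (B,nl)→6040 …(+1); best=780 via (D,hash)

780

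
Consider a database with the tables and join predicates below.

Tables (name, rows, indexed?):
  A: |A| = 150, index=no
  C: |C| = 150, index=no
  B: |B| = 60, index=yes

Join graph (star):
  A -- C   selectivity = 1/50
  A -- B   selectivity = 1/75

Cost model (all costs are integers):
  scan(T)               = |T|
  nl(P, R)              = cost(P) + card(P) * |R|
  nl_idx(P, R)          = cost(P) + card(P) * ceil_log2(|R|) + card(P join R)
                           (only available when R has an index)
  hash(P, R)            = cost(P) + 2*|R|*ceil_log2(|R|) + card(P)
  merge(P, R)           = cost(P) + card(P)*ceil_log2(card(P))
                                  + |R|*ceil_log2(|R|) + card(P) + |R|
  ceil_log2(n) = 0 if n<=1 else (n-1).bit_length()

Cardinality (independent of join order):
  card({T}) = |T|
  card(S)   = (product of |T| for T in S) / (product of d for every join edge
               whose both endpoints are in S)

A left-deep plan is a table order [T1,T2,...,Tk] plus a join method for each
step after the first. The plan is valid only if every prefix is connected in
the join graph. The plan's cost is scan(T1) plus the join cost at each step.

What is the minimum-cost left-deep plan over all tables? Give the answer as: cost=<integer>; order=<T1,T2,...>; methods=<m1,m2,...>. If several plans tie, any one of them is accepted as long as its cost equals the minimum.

Selinger DP (subsets sized 1..n):
  {A}: scan cost=150, card=150
  {C}: scan cost=150, card=150
  {B}: scan cost=60, card=60
  {AC}: card=450; try (C,hash)→2700, (A,hash)→2700, (C,merge)→2850, (A,merge)→2850, (C,nl)→22650, (A,nl)→22650; best=2700 via (C,hash)
  {AB}: card=120; try (B,hash)→1020, (B,nl_idx)→1170, (A,merge)→1830, (B,merge)→1920, (A,hash)→2520, (A,nl)→9060 …(+1); best=1020 via (B,hash)
  {ABC}: card=360; try (C,merge)→3330, (C,hash)→3540, (B,hash)→3870, (B,nl_idx)→5760, (B,merge)→7620, (C,nl)→19020 …(+1); best=3330 via (C,merge)

cost=3330; order=A,B,C; methods=hash,merge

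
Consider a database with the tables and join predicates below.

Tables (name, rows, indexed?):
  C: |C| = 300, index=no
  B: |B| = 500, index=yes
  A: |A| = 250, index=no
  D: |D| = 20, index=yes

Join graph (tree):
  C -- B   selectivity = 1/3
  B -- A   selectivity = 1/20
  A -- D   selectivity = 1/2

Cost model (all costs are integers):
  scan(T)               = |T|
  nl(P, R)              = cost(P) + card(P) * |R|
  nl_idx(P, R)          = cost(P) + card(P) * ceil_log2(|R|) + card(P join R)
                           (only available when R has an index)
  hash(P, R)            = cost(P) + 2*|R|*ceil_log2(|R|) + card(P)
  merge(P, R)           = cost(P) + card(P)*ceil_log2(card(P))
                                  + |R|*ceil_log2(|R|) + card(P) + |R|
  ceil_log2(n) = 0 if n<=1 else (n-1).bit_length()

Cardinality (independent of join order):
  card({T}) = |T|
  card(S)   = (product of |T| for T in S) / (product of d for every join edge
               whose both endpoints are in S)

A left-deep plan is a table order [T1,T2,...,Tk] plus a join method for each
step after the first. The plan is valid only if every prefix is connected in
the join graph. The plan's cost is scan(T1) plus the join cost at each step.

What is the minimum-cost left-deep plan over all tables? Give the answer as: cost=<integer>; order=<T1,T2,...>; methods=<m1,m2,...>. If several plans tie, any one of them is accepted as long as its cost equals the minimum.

cost=79350; order=B,A,D,C; methods=hash,hash,hash

Selinger DP (subsets sized 1..n):
  {C}: scan cost=300, card=300
  {B}: scan cost=500, card=500
  {A}: scan cost=250, card=250
  {D}: scan cost=20, card=20
  {BC}: card=50000; try (C,hash)→6400, (B,merge)→8300, (C,merge)→8500, (B,hash)→9600, (B,nl_idx)→53000, (B,nl)→150300 …(+1); best=6400 via (C,hash)
  {AB}: card=6250; try (A,hash)→5000, (B,merge)→7500, (A,merge)→7750, (B,nl_idx)→8750, (B,hash)→9500, (B,nl)→125250 …(+1); best=5000 via (A,hash)
  {AD}: card=2500; try (D,hash)→700, (A,merge)→2390, (D,merge)→2620, (D,nl_idx)→4000, (A,hash)→4040, (A,nl)→5020 …(+1); best=700 via (D,hash)
  {ABC}: card=625000; try (C,hash)→16650, (A,hash)→60400, (C,merge)→95500, (A,merge)→858650, (C,nl)→1880000, (A,nl)→12506400; best=16650 via (C,hash)
  {ABD}: card=62500; try (D,hash)→11450, (B,hash)→12200, (B,merge)→38200, (B,nl_idx)→85700, (D,merge)→92620, (D,nl_idx)→98750 …(+2); best=11450 via (D,hash)
  {ABCD}: card=6250000; try (C,hash)→79350, (D,hash)→641850, (C,merge)→1076950, (D,nl_idx)→9391650, (D,nl)→12516650, (D,merge)→13141770 …(+1); best=79350 via (C,hash)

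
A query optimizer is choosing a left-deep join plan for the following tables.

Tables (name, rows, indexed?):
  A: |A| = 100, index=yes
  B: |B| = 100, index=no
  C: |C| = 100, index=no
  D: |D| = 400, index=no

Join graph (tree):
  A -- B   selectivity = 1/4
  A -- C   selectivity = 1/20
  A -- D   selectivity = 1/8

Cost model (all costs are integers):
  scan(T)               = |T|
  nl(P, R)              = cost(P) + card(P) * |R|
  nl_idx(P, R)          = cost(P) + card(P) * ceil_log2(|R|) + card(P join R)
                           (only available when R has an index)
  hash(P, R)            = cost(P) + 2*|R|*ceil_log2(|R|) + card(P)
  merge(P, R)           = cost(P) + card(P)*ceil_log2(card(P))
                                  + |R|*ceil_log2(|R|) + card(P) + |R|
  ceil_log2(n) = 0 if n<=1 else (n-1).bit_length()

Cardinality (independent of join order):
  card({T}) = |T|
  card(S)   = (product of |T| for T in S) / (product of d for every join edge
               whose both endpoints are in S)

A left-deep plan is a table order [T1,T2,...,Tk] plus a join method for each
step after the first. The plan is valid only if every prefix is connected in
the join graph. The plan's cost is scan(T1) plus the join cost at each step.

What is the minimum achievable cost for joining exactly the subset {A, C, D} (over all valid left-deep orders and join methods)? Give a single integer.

8600

Selinger DP over subsets of {A,C,D}:
  {A}: scan cost=100, card=100
  {C}: scan cost=100, card=100
  {D}: scan cost=400, card=400
  {AC}: card=500; try (A,nl_idx)→1300, (C,hash)→1600, (A,hash)→1600, (C,merge)→1700, (A,merge)→1700, (C,nl)→10100 …(+1); best=1300 via (A,nl_idx)
  {AD}: card=5000; try (A,hash)→2200, (D,merge)→4900, (A,merge)→5200, (D,hash)→7400, (A,nl_idx)→8200, (D,nl)→40100 …(+1); best=2200 via (A,hash)
  {ACD}: card=25000; try (C,hash)→8600, (D,hash)→9000, (D,merge)→10300, (C,merge)→73000, (D,nl)→201300, (C,nl)→502200; best=8600 via (C,hash)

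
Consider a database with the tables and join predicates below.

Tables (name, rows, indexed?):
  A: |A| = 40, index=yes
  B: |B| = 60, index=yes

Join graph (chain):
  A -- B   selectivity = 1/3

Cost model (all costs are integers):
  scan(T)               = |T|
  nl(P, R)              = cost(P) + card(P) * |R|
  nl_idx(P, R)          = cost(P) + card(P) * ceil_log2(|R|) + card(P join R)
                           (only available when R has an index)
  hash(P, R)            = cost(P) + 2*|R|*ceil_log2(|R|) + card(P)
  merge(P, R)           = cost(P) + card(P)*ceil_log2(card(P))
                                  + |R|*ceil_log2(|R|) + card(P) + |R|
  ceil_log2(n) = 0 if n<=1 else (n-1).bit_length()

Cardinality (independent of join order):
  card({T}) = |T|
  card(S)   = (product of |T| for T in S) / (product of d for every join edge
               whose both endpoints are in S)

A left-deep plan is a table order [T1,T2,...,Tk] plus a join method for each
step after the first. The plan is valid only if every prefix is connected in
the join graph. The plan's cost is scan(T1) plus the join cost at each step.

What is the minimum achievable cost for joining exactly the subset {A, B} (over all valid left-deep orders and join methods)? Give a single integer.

600

Selinger DP over subsets of {A,B}:
  {A}: scan cost=40, card=40
  {B}: scan cost=60, card=60
  {AB}: card=800; try (A,hash)→600, (B,merge)→740, (A,merge)→760, (B,hash)→800, (B,nl_idx)→1080, (A,nl_idx)→1220 …(+2); best=600 via (A,hash)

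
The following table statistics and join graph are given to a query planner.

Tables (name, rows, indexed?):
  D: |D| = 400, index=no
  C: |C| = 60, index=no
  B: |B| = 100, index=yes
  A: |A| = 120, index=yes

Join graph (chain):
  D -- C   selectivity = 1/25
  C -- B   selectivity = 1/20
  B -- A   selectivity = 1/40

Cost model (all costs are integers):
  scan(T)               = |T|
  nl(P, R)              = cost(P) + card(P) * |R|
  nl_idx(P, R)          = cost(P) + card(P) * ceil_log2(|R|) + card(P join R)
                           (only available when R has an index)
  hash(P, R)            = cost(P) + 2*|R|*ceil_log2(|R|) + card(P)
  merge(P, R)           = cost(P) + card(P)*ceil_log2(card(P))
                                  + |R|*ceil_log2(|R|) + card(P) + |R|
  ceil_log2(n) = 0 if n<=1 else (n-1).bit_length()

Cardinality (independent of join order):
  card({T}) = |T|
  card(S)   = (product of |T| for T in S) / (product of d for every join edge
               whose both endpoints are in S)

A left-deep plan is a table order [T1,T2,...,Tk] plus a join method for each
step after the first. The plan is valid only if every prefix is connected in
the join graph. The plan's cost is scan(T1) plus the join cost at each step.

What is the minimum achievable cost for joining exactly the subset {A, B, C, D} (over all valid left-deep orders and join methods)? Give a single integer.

Selinger DP over subsets of {A,B,C,D}:
  {D}: scan cost=400, card=400
  {C}: scan cost=60, card=60
  {B}: scan cost=100, card=100
  {A}: scan cost=120, card=120
  {CD}: card=960; try (C,hash)→1520, (D,merge)→4480, (C,merge)→4820, (D,hash)→7320, (D,nl)→24060, (C,nl)→24400; best=1520 via (C,hash)
  {BC}: card=300; try (B,nl_idx)→780, (C,hash)→920, (B,merge)→1280, (C,merge)→1320, (B,hash)→1520, (B,nl)→6060 …(+1); best=780 via (B,nl_idx)
  {AB}: card=300; try (A,nl_idx)→1100, (B,nl_idx)→1260, (B,hash)→1640, (A,merge)→1860, (B,merge)→1880, (A,hash)→1880 …(+2); best=1100 via (A,nl_idx)
  {BCD}: card=4800; try (B,hash)→3880, (D,merge)→7780, (D,hash)→8280, (B,merge)→12880, (B,nl_idx)→13040, (B,nl)→97520 …(+1); best=3880 via (B,hash)
  {ABC}: card=900; try (C,hash)→2120, (A,hash)→2760, (A,nl_idx)→3780, (C,merge)→4520, (A,merge)→4740, (C,nl)→19100 …(+1); best=2120 via (C,hash)
  {ABCD}: card=14400; try (D,hash)→10220, (A,hash)→10360, (D,merge)→16020, (A,nl_idx)→51880, (A,merge)→72040, (D,nl)→362120 …(+1); best=10220 via (D,hash)

10220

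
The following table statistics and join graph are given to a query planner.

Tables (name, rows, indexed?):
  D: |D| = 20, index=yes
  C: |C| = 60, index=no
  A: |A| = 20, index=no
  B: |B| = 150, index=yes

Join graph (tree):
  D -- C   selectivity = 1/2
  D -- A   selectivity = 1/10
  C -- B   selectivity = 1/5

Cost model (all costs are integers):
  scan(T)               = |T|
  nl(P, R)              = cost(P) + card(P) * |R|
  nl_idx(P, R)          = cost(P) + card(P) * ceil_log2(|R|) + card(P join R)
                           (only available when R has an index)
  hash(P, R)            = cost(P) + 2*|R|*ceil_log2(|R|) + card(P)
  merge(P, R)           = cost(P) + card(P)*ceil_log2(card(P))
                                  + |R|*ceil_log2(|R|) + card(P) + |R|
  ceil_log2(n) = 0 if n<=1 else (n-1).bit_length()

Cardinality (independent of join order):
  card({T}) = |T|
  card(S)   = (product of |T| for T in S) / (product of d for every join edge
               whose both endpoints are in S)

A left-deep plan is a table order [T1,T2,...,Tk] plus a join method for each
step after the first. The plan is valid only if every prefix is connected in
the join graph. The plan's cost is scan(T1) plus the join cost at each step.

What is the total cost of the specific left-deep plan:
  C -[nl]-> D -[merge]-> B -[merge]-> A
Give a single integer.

297330

step 1: scan C: cost=60, card=60
step 2: join D via nl
    card(P join D) = 60*20/(2) = 600
    cost = 60 + 60*20 = 1260
step 3: join B via merge
    card(P join B) = 600*150/(5) = 18000
    cost = 1260 + 600*10 + 150*8 + 600 + 150 = 9210
step 4: join A via merge
    card(P join A) = 18000*20/(10) = 36000
    cost = 9210 + 18000*15 + 20*5 + 18000 + 20 = 297330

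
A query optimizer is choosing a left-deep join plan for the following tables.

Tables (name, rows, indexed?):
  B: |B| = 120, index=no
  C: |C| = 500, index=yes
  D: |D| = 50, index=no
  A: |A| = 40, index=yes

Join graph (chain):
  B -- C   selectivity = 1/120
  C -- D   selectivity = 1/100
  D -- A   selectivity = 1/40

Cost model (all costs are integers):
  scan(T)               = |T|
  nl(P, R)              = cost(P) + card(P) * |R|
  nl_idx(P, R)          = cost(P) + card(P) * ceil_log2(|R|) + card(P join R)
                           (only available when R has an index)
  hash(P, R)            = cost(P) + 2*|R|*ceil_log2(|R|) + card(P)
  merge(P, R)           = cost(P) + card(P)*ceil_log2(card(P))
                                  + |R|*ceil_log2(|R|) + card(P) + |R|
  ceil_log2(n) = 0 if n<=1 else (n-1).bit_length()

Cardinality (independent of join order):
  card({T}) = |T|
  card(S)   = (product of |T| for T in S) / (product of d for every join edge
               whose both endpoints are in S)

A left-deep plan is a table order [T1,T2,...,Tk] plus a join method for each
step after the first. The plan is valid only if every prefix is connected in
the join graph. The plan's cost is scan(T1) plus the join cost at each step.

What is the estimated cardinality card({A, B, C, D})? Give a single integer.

Tables in S: A(40), B(120), C(500), D(50)
Edges inside S: B-C(d=120), C-D(d=100), D-A(d=40)
numerator = 40 * 120 * 500 * 50 = 120000000
denominator = 120 * 100 * 40 = 480000
card(S) = 120000000 / 480000 = 250

250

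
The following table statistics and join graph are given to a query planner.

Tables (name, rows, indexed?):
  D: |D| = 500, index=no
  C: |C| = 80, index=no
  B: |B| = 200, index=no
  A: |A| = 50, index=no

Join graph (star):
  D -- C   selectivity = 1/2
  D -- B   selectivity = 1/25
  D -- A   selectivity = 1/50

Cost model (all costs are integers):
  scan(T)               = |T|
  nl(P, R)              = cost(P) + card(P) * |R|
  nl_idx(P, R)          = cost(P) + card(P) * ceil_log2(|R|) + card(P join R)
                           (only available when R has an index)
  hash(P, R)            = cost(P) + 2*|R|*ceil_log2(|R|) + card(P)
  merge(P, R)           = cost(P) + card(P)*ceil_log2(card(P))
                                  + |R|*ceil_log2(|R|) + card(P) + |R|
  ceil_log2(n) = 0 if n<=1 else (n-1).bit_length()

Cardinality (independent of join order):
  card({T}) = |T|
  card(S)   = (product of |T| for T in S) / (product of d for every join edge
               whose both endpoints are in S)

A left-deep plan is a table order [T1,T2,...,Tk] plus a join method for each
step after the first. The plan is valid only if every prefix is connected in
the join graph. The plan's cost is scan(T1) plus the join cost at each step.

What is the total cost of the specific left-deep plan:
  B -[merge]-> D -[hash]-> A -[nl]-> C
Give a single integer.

331600

step 1: scan B: cost=200, card=200
step 2: join D via merge
    card(P join D) = 200*500/(25) = 4000
    cost = 200 + 200*8 + 500*9 + 200 + 500 = 7000
step 3: join A via hash
    card(P join A) = 4000*50/(50) = 4000
    cost = 7000 + 2*50*6 + 4000 = 11600
step 4: join C via nl
    card(P join C) = 4000*80/(2) = 160000
    cost = 11600 + 4000*80 = 331600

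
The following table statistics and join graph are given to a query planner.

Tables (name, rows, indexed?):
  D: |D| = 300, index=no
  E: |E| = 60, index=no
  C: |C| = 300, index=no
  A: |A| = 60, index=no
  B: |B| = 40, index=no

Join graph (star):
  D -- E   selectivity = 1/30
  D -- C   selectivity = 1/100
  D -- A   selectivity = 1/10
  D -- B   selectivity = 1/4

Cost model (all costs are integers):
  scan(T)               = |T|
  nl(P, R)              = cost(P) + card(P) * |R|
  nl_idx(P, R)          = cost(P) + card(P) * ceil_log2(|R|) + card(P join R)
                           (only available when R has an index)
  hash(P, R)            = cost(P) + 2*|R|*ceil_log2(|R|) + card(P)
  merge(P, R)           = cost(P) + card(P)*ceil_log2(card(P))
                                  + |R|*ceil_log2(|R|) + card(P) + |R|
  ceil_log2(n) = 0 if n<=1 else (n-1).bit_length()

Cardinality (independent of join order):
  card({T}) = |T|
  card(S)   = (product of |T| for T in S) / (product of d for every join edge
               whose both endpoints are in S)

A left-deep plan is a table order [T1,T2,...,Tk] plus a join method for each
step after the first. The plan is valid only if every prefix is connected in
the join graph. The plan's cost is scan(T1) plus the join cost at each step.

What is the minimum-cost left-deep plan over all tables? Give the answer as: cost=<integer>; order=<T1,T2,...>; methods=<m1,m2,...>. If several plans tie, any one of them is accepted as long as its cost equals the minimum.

cost=21120; order=D,E,C,A,B; methods=hash,hash,hash,hash

Selinger DP (subsets sized 1..n):
  {D}: scan cost=300, card=300
  {E}: scan cost=60, card=60
  {C}: scan cost=300, card=300
  {A}: scan cost=60, card=60
  {B}: scan cost=40, card=40
  {DE}: card=600; try (E,hash)→1320, (D,merge)→3480, (E,merge)→3720, (D,hash)→5520, (D,nl)→18060, (E,nl)→18300; best=1320 via (E,hash)
  {CD}: card=900; try (D,hash)→6000, (C,hash)→6000, (D,merge)→6300, (C,merge)→6300, (D,nl)→90300, (C,nl)→90300; best=6000 via (D,hash)
  {AD}: card=1800; try (A,hash)→1320, (D,merge)→3480, (A,merge)→3720, (D,hash)→5520, (D,nl)→18060, (A,nl)→18300; best=1320 via (A,hash)
  {BD}: card=3000; try (B,hash)→1080, (D,merge)→3320, (B,merge)→3580, (D,hash)→5480, (D,nl)→12040, (B,nl)→12300; best=1080 via (B,hash)
  {CDE}: card=1800; try (C,hash)→7320, (E,hash)→7620, (C,merge)→10920, (E,merge)→16320, (E,nl)→60000, (C,nl)→181320; best=7320 via (C,hash)
  {ADE}: card=3600; try (A,hash)→2640, (E,hash)→3840, (A,merge)→8340, (E,merge)→23340, (A,nl)→37320, (E,nl)→109320; best=2640 via (A,hash)
  {BDE}: card=6000; try (B,hash)→2400, (E,hash)→4800, (B,merge)→8200, (B,nl)→25320, (E,merge)→40500, (E,nl)→181080; best=2400 via (B,hash)
  {ACD}: card=5400; try (A,hash)→7620, (C,hash)→8520, (A,merge)→16320, (C,merge)→25920, (A,nl)→60000, (C,nl)→541320; best=7620 via (A,hash)
  {BCD}: card=9000; try (B,hash)→7380, (C,hash)→9480, (B,merge)→16180, (B,nl)→42000, (C,merge)→43080, (C,nl)→901080; best=7380 via (B,hash)
  {ABD}: card=18000; try (B,hash)→3600, (A,hash)→4800, (B,merge)→23200, (A,merge)→40500, (B,nl)→73320, (A,nl)→181080; best=3600 via (B,hash)
  {ACDE}: card=10800; try (A,hash)→9840, (C,hash)→11640, (E,hash)→13740, (A,merge)→29340, (C,merge)→52440, (E,merge)→83640 …(+3); best=9840 via (A,hash)
  {BCDE}: card=18000; try (B,hash)→9600, (C,hash)→13800, (E,hash)→17100, (B,merge)→29200, (B,nl)→79320, (C,merge)→89400 …(+3); best=9600 via (B,hash)
  {ABDE}: card=36000; try (B,hash)→6720, (A,hash)→9120, (E,hash)→22320, (B,merge)→49720, (A,merge)→86820, (B,nl)→146640 …(+3); best=6720 via (B,hash)
  {ABCD}: card=54000; try (B,hash)→13500, (A,hash)→17100, (C,hash)→27000, (B,merge)→83500, (A,merge)→142800, (B,nl)→223620 …(+3); best=13500 via (B,hash)
  {ABCDE}: card=108000; try (B,hash)→21120, (A,hash)→28320, (C,hash)→48120, (E,hash)→68220, (B,merge)→172120, (A,merge)→298020 …(+6); best=21120 via (B,hash)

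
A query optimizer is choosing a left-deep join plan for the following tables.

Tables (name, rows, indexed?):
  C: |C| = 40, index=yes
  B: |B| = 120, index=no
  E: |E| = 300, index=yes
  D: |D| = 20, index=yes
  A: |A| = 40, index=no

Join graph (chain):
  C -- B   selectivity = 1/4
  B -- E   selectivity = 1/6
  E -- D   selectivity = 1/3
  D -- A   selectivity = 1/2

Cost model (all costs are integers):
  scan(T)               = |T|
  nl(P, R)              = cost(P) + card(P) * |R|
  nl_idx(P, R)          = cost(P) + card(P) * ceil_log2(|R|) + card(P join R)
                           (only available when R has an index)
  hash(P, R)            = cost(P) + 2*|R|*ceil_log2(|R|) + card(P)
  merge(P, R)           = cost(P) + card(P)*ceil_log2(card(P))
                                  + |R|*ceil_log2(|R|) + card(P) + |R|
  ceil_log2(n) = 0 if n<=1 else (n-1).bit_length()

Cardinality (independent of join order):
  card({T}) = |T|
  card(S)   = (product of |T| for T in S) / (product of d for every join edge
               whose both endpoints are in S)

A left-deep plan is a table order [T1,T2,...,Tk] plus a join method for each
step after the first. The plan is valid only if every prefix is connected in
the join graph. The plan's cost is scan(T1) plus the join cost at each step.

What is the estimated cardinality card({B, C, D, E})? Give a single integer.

400000

Tables in S: B(120), C(40), D(20), E(300)
Edges inside S: C-B(d=4), B-E(d=6), E-D(d=3)
numerator = 120 * 40 * 20 * 300 = 28800000
denominator = 4 * 6 * 3 = 72
card(S) = 28800000 / 72 = 400000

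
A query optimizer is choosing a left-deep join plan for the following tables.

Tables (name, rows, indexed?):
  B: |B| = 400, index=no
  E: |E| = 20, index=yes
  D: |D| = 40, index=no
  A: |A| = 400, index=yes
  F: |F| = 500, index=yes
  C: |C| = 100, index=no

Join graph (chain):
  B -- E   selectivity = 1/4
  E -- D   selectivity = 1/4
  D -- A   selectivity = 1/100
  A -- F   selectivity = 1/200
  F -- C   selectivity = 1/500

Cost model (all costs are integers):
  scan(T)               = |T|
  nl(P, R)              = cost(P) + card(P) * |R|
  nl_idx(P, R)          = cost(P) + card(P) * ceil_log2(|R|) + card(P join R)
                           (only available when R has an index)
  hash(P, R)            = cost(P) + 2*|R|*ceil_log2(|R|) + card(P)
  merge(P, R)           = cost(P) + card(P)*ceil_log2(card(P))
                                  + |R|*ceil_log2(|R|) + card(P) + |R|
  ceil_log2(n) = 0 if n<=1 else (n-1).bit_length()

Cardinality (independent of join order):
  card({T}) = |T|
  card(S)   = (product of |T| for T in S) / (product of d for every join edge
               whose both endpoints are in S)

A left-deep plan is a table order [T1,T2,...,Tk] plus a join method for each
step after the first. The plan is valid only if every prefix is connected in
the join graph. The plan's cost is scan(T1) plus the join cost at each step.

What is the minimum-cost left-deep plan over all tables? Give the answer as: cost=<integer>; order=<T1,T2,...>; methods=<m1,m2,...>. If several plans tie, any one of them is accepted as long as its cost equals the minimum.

Selinger DP (subsets sized 1..n):
  {B}: scan cost=400, card=400
  {E}: scan cost=20, card=20
  {D}: scan cost=40, card=40
  {A}: scan cost=400, card=400
  {F}: scan cost=500, card=500
  {C}: scan cost=100, card=100
  {BE}: card=2000; try (E,hash)→1000, (B,merge)→4140, (E,nl_idx)→4400, (E,merge)→4520, (B,hash)→7240, (B,nl)→8020 …(+1); best=1000 via (E,hash)
  {DE}: card=200; try (E,hash)→280, (D,merge)→420, (E,merge)→440, (E,nl_idx)→440, (D,hash)→520, (D,nl)→820 …(+1); best=280 via (E,hash)
  {AD}: card=160; try (A,nl_idx)→560, (D,hash)→1280, (A,merge)→4320, (D,merge)→4680, (A,hash)→7280, (A,nl)→16040 …(+1); best=560 via (A,nl_idx)
  {AF}: card=1000; try (F,nl_idx)→5000, (A,nl_idx)→6000, (A,hash)→8200, (F,merge)→9400, (A,merge)→9500, (F,hash)→9800 …(+2); best=5000 via (F,nl_idx)
  {CF}: card=100; try (F,nl_idx)→1100, (C,hash)→2400, (F,merge)→5900, (C,merge)→6300, (F,hash)→9200, (F,nl)→50100 …(+1); best=1100 via (F,nl_idx)
  {BDE}: card=20000; try (D,hash)→3480, (B,merge)→6080, (B,hash)→7680, (D,merge)→25280, (B,nl)→80280, (D,nl)→81000; best=3480 via (D,hash)
  {ADE}: card=800; try (E,hash)→920, (E,merge)→2120, (E,nl_idx)→2160, (A,nl_idx)→2880, (E,nl)→3760, (A,merge)→6080 …(+2); best=920 via (E,hash)
  {ADF}: card=400; try (F,nl_idx)→2400, (D,hash)→6480, (F,merge)→7000, (F,hash)→9720, (D,merge)→16280, (D,nl)→45000 …(+1); best=2400 via (F,nl_idx)
  {ACF}: card=200; try (A,nl_idx)→2200, (A,merge)→5900, (C,hash)→7400, (A,hash)→8400, (C,merge)→16800, (A,nl)→41100 …(+1); best=2200 via (A,nl_idx)
  {ABDE}: card=80000; try (B,hash)→8920, (B,merge)→13720, (A,hash)→30680, (A,nl_idx)→263480, (B,nl)→320920, (A,merge)→327480 …(+1); best=8920 via (B,hash)
  {ADEF}: card=2000; try (E,hash)→3000, (E,nl_idx)→6400, (E,merge)→6520, (F,nl_idx)→10120, (E,nl)→10400, (F,hash)→10720 …(+2); best=3000 via (E,hash)
  {ACDF}: card=80; try (D,hash)→2880, (C,hash)→4200, (D,merge)→4280, (C,merge)→7200, (D,nl)→10200, (C,nl)→42400; best=2880 via (D,hash)
  {ABDEF}: card=200000; try (B,hash)→12200, (B,merge)→31000, (F,hash)→97920, (B,nl)→803000, (F,nl_idx)→928920, (F,merge)→1453920 …(+1); best=12200 via (B,hash)
  {ACDEF}: card=400; try (E,hash)→3160, (E,merge)→3640, (E,nl_idx)→3680, (E,nl)→4480, (C,hash)→6400, (C,merge)→27800 …(+1); best=3160 via (E,hash)
  {ABCDEF}: card=40000; try (B,hash)→10760, (B,merge)→11160, (B,nl)→163160, (C,hash)→213600, (C,merge)→3813000, (C,nl)→20012200; best=10760 via (B,hash)

cost=10760; order=C,F,A,D,E,B; methods=nl_idx,nl_idx,hash,hash,hash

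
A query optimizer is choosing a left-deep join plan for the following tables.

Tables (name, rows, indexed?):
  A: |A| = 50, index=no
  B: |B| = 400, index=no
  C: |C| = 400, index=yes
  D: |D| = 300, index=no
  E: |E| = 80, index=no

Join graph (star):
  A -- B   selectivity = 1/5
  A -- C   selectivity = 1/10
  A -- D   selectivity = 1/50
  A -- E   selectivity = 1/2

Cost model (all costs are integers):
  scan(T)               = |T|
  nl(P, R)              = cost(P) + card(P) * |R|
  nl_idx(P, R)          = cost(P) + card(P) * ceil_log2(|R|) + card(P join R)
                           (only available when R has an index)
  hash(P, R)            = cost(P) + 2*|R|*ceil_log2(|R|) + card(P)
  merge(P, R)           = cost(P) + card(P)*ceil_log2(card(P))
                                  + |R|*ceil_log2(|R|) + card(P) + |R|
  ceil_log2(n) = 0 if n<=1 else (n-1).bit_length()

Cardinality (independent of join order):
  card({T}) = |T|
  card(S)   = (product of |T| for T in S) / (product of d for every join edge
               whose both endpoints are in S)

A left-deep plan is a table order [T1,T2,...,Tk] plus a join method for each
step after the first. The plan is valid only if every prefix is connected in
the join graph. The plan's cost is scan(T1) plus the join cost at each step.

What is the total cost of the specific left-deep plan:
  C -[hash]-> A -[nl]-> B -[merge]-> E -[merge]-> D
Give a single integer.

step 1: scan C: cost=400, card=400
step 2: join A via hash
    card(P join A) = 400*50/(10) = 2000
    cost = 400 + 2*50*6 + 400 = 1400
step 3: join B via nl
    card(P join B) = 2000*400/(5) = 160000
    cost = 1400 + 2000*400 = 801400
step 4: join E via merge
    card(P join E) = 160000*80/(2) = 6400000
    cost = 801400 + 160000*18 + 80*7 + 160000 + 80 = 3842040
step 5: join D via merge
    card(P join D) = 6400000*300/(50) = 38400000
    cost = 3842040 + 6400000*23 + 300*9 + 6400000 + 300 = 157445040

157445040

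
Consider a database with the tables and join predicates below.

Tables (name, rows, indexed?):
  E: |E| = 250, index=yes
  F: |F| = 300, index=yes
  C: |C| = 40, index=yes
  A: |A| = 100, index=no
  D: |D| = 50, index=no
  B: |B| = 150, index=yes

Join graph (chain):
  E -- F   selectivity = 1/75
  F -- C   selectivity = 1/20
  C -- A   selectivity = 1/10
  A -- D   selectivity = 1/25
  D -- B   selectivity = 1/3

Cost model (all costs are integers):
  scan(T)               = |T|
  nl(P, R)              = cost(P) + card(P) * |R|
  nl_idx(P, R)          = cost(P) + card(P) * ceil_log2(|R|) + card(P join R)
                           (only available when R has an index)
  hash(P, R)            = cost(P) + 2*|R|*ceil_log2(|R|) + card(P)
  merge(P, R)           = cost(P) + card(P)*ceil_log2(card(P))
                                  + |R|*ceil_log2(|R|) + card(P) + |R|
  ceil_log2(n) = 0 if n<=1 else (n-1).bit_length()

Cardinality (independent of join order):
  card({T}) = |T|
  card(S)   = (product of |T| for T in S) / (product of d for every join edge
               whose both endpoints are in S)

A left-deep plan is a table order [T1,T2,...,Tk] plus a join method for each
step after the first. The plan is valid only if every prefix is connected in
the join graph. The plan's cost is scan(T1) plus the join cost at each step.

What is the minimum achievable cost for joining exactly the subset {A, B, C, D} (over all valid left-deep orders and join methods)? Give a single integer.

4680

Selinger DP over subsets of {A,B,C,D}:
  {C}: scan cost=40, card=40
  {A}: scan cost=100, card=100
  {D}: scan cost=50, card=50
  {B}: scan cost=150, card=150
  {AC}: card=400; try (C,hash)→680, (C,nl_idx)→1100, (A,merge)→1120, (C,merge)→1180, (A,hash)→1480, (A,nl)→4040 …(+1); best=680 via (C,hash)
  {AD}: card=200; try (D,hash)→800, (A,merge)→1200, (D,merge)→1250, (A,hash)→1500, (A,nl)→5050, (D,nl)→5100; best=800 via (D,hash)
  {BD}: card=2500; try (D,hash)→900, (B,merge)→1750, (D,merge)→1850, (B,hash)→2500, (B,nl_idx)→2950, (B,nl)→7550 …(+1); best=900 via (D,hash)
  {ACD}: card=800; try (C,hash)→1480, (D,hash)→1680, (C,nl_idx)→2800, (C,merge)→2880, (D,merge)→5030, (C,nl)→8800 …(+1); best=1480 via (C,hash)
  {ABD}: card=10000; try (B,hash)→3400, (B,merge)→3950, (A,hash)→4800, (B,nl_idx)→12400, (B,nl)→30800, (A,merge)→34200 …(+1); best=3400 via (B,hash)
  {ABCD}: card=40000; try (B,hash)→4680, (B,merge)→11630, (C,hash)→13880, (B,nl_idx)→47880, (C,nl_idx)→103400, (B,nl)→121480 …(+2); best=4680 via (B,hash)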